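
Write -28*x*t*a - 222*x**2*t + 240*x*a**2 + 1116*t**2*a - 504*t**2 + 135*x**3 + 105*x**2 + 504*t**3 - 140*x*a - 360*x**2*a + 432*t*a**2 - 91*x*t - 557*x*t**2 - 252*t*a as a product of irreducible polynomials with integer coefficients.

Group: 3*x*(45*x**2 + 46*x*t - 60*x*a + 35*x - 63*t**2 - 108*t*a + 63*t) + (-8*t - 4*a)*(45*x**2 + 46*x*t - 60*x*a + 35*x - 63*t**2 - 108*t*a + 63*t); both groups contain (45*x**2 + 46*x*t - 60*x*a + 35*x - 63*t**2 - 108*t*a + 63*t), so (3*x - 8*t - 4*a) is a factor with cofactor 45*x**2 + 46*x*t - 60*x*a + 35*x - 63*t**2 - 108*t*a + 63*t.
The cofactor groups again: 45*x**2 + 46*x*t - 60*x*a + 35*x - 63*t**2 - 108*t*a + 63*t = 9*x*(5*x + 9*t) + (-7*t - 12*a + 7)*(5*x + 9*t); both groups contain (5*x + 9*t), giving (9*x - 7*t - 12*a + 7)*(5*x + 9*t).

(9*x - 7*t - 12*a + 7)*(3*x - 8*t - 4*a)*(5*x + 9*t)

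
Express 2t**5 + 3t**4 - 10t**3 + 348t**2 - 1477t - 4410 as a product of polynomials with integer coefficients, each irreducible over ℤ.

(2t - 9)(t + 2)(t + 7)(t**2 - 3t + 35)

Testing divisors of the constant over divisors of the leading coefficient, t = -7 is a root, so (t + 7) is a factor; dividing leaves 2t**4 - 11t**3 + 67t**2 - 121t - 630.
Then t = -2 is a root, so (t + 2) divides it; the quotient is 2t**3 - 15t**2 + 97t - 315.
Next, t = 9/2 is a root, so (2t - 9) divides it; the quotient is t**2 - 3t + 35.
The quadratic t**2 - 3t + 35 has discriminant -131 < 0 and is irreducible over ℤ.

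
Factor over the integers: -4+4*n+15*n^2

(3*n+2)*(5*n-2)

Need a pair with product 15·(-4) = -60 and sum 4: that's -6 and 10.
Split the middle term: 15*n^2-6*n + 10*n-4 = 3*n*(5*n-2) + 2*(5*n-2).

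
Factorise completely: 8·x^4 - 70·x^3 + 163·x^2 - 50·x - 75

By the rational root theorem, x = 5 is a root, so (x - 5) divides it; the quotient is 8·x^3 - 30·x^2 + 13·x + 15.
Next, x = 3 is a root, so (x - 3) divides it; the quotient is 8·x^2 - 6·x - 5.
The remaining quadratic factors as (4·x - 5)(2·x + 1).

(2·x + 1)·(4·x - 5)·(x - 3)·(x - 5)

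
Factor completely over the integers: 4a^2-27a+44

Need a pair with product 4·44 = 176 and sum -27: that's -11 and -16.
Split the middle term: 4a^2-11a - 16a+44 = a(4a-11) - 4(4a-11).

(4a-11)(a-4)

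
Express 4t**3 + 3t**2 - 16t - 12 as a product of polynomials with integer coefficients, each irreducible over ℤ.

(4t + 3)(t + 2)(t - 2)

Testing divisors of the constant over divisors of the leading coefficient, t = -2 is a root, so (t + 2) is a factor; dividing leaves 4t**2 - 5t - 6.
The remaining quadratic factors as (4t + 3)(t - 2).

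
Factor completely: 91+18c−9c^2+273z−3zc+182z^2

(13z−3c+13)(14z+3c+7)

Group: 13z(14z+3c+7) + (−3c+13)(14z+3c+7); both groups contain (14z+3c+7).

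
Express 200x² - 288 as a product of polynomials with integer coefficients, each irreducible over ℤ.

8(5x + 6)(5x - 6)

Factor out 8, leaving 25x² - 36, which is a difference of two squares.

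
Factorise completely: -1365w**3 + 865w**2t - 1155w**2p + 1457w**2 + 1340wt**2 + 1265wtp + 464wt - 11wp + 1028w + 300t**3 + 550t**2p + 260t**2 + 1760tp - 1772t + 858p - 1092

Group: 15w(-91w**2 + 88wt - 77wp + 176w + 60t**2 + 110tp - 104t + 66p - 84) + (5t + 13)(-91w**2 + 88wt - 77wp + 176w + 60t**2 + 110tp - 104t + 66p - 84); both groups contain (-91w**2 + 88wt - 77wp + 176w + 60t**2 + 110tp - 104t + 66p - 84), so (15w + 5t + 13) is a factor with cofactor -91w**2 + 88wt - 77wp + 176w + 60t**2 + 110tp - 104t + 66p - 84.
The cofactor groups again: -91w**2 + 88wt - 77wp + 176w + 60t**2 + 110tp - 104t + 66p - 84 = -13w(7w - 10t - 6) + (-6t - 11p + 14)(7w - 10t - 6); both groups contain (7w - 10t - 6), giving -(13w + 6t + 11p - 14)(7w - 10t - 6).

-(7w - 10t - 6)(13w + 6t + 11p - 14)(15w + 5t + 13)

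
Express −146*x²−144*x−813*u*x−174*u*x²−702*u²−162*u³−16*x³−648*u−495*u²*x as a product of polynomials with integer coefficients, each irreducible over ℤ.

Group: 6*u*(−27*u²−78*u*x−81*u−16*x²−18*x) + (x+8)*(−27*u²−78*u*x−81*u−16*x²−18*x); both groups contain (−27*u²−78*u*x−81*u−16*x²−18*x), so (6*u+x+8) is a factor with cofactor −27*u²−78*u*x−81*u−16*x²−18*x.
The cofactor groups again: −27*u²−78*u*x−81*u−16*x²−18*x = −3*u*(9*u+2*x) + (−8*x−9)*(9*u+2*x); both groups contain (9*u+2*x), giving −(3*u+8*x+9)*(9*u+2*x).

−(3*u+8*x+9)*(6*u+x+8)*(9*u+2*x)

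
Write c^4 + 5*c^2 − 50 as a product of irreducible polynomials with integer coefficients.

Substitute u = c^2 to get a quadratic in u, then factor.
c^2 + 10 is irreducible over ℤ (always positive, so no real roots).
c^2 − 5 is irreducible over ℤ (5 is not a perfect square).

(c^2 + 10)*(c^2 − 5)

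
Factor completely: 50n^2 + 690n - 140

10(5n - 1)(n + 14)

Pull out the common factor 10, then factor the remaining trinomial.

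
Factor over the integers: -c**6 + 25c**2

-c**2(c**2 + 5)(c**2 - 5)

Factor out c**2 first: what remains is -c**4 + 25.
Recognize a difference of squares with the parts 5 and c**2.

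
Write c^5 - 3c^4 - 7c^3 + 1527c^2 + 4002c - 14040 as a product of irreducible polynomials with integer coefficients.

(c + 5)(c + 9)(c - 2)(c^2 - 15c + 156)

Among the possible rational roots, c = -5 is a root, so (c + 5) divides it; the quotient is c^4 - 8c^3 + 33c^2 + 1362c - 2808.
Next, c = -9 is a root, giving the factor (c + 9) and quotient c^3 - 17c^2 + 186c - 312.
Next, c = 2 is a root, so (c - 2) is a factor; dividing leaves c^2 - 15c + 156.
The quadratic c^2 - 15c + 156 has discriminant -399 < 0 and is irreducible over ℤ.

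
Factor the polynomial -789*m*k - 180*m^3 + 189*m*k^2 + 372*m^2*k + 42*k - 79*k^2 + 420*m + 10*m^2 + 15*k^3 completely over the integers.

Group: 10*m*(-18*m^2 + 39*m*k + m + 15*k^2 - 79*k + 42) + k*(-18*m^2 + 39*m*k + m + 15*k^2 - 79*k + 42); both groups contain (-18*m^2 + 39*m*k + m + 15*k^2 - 79*k + 42), so (10*m + k) is a factor with cofactor -18*m^2 + 39*m*k + m + 15*k^2 - 79*k + 42.
The cofactor groups again: -18*m^2 + 39*m*k + m + 15*k^2 - 79*k + 42 = -2*m*(9*m + 3*k - 14) + (5*k - 3)*(9*m + 3*k - 14); both groups contain (9*m + 3*k - 14), giving -(2*m - 5*k + 3)*(9*m + 3*k - 14).

-(2*m - 5*k + 3)*(9*m + 3*k - 14)*(10*m + k)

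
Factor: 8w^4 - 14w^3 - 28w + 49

Group as (8w^4 - 28w) + (-14w^3 + 49) = 4w(2w^3 - 7) - 7(2w^3 - 7).
Both groups share the factor (2w^3 - 7).

(4w - 7)(2w^3 - 7)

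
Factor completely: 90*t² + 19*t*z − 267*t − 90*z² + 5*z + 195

Group: 9*t*(10*t − 9*z − 13) + (10*z − 15)*(10*t − 9*z − 13); both groups contain (10*t − 9*z − 13).

(10*t − 9*z − 13)*(9*t + 10*z − 15)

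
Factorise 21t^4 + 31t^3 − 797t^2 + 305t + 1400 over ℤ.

(3t − 5)(7t + 8)(t + 7)(t − 5)

Trying the rational-root candidates, t = −7 is a root, giving the factor (t + 7) and quotient 21t^3 − 116t^2 + 15t + 200.
Next, t = 5 is a root, so (t − 5) divides it; the quotient is 21t^2 − 11t − 40.
The remaining quadratic factors as (7t + 8)(3t − 5).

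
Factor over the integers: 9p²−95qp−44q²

Group: −4q(11q−p) − 9p(11q−p); both groups contain (11q−p).

−(11q−p)(4q+9p)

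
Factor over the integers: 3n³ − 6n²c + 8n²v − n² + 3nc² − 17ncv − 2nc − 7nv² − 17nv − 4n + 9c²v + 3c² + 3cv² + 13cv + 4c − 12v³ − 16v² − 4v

(3n − 3c − 4v − 4)(n − c + v)(n + 3v + 1)

Group: n(3n² − 3nc + 5nv − n − 9cv − 3c − 12v² − 16v − 4) + (−c + v)(3n² − 3nc + 5nv − n − 9cv − 3c − 12v² − 16v − 4); both groups contain (3n² − 3nc + 5nv − n − 9cv − 3c − 12v² − 16v − 4), so (n − c + v) is a factor with cofactor 3n² − 3nc + 5nv − n − 9cv − 3c − 12v² − 16v − 4.
The cofactor groups again: 3n² − 3nc + 5nv − n − 9cv − 3c − 12v² − 16v − 4 = 3n(n + 3v + 1) + (−3c − 4v − 4)(n + 3v + 1); both groups contain (n + 3v + 1), giving (3n − 3c − 4v − 4)(n + 3v + 1).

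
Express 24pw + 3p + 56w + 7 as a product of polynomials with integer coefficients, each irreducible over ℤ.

Group as (24pw + 3p) + (56w + 7) = 3p(8w + 1) + 7(8w + 1).
Both groups share the factor (8w + 1).

(3p + 7)(8w + 1)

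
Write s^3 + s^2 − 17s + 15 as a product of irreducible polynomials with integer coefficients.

Among the possible rational roots, s = 1 is a root, so (s − 1) is a factor; dividing leaves s^2 + 2s − 15.
The remaining quadratic factors as (s + 5)(s − 3).

(s + 5)(s − 1)(s − 3)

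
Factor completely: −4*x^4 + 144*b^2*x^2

Factor out 4*x^2, leaving 36*b^2 − x^2, which is a difference of two squares.

4*x^2*(6*b + x)*(6*b − x)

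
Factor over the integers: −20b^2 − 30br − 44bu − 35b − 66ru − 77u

Group: −5b(4b + 6r + 7) − 11u(4b + 6r + 7); both groups contain (4b + 6r + 7).

−(4b + 6r + 7)(5b + 11u)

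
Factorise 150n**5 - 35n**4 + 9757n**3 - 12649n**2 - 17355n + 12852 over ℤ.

Testing divisors of the constant over divisors of the leading coefficient, n = 9/5 is a root, so (5n - 9) divides it; the quotient is 30n**4 + 47n**3 + 2036n**2 + 1135n - 1428.
Next, n = -7/6 is a root, giving the factor (6n + 7) and quotient 5n**3 + 2n**2 + 337n - 204.
Then n = 3/5 is a root, so (5n - 3) is a factor; dividing leaves n**2 + n + 68.
The quadratic n**2 + n + 68 has discriminant -271 < 0 and is irreducible over ℤ.

(5n - 3)(5n - 9)(6n + 7)(n**2 + n + 68)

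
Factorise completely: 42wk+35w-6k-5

(6k+5)(7w-1)

Group as (42wk+35w) + (-6k-5) = 7w(6k+5) - (6k+5).
Both groups share the factor (6k+5).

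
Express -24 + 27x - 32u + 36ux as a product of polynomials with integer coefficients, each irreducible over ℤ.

Group as (36ux - 32u) + (27x - 24) = 4u(9x - 8) + 3(9x - 8).
Both groups share the factor (9x - 8).

(4u + 3)(9x - 8)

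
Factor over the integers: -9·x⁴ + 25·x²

-x²·(3·x + 5)·(3·x - 5)

Pull out the common factor x², leaving -9·x² + 25.
Recognize a difference of squares with the parts 5 and 3·x.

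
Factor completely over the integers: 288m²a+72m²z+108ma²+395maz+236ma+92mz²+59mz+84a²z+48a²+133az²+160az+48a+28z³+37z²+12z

Group: 9m(32ma+8mz+12a²+19az+12a+4z²+3z) + (7z+4)(32ma+8mz+12a²+19az+12a+4z²+3z); both groups contain (32ma+8mz+12a²+19az+12a+4z²+3z), so (9m+7z+4) is a factor with cofactor 32ma+8mz+12a²+19az+12a+4z²+3z.
The cofactor groups again: 32ma+8mz+12a²+19az+12a+4z²+3z = 4a(8m+3a+4z+3) + z(8m+3a+4z+3); both groups contain (8m+3a+4z+3), giving (4a+z)(8m+3a+4z+3).

(8m+3a+4z+3)(4a+z)(9m+7z+4)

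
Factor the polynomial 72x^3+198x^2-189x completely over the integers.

9x(2x+7)(4x-3)

Pull out the common factor 9x, then factor the remaining trinomial.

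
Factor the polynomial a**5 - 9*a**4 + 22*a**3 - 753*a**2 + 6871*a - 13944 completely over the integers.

(a - 3)*(a - 7)*(a - 8)*(a**2 + 9*a + 83)

Trying the rational-root candidates, a = 3 is a root, so (a - 3) is a factor; dividing leaves a**4 - 6*a**3 + 4*a**2 - 741*a + 4648.
Next, a = 8 is a root, so (a - 8) divides it; the quotient is a**3 + 2*a**2 + 20*a - 581.
Then a = 7 is a root, so (a - 7) divides it; the quotient is a**2 + 9*a + 83.
The quadratic a**2 + 9*a + 83 has discriminant -251 < 0 and is irreducible over ℤ.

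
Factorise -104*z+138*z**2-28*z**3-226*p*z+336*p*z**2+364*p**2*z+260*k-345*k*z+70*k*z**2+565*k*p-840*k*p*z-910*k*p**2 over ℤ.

-(13*p-z+4)*(14*p+14*z-13)*(5*k-2*z)

Group: 5*k*(-182*p**2-168*p*z+113*p+14*z**2-69*z+52) - 2*z*(-182*p**2-168*p*z+113*p+14*z**2-69*z+52); both groups contain (-182*p**2-168*p*z+113*p+14*z**2-69*z+52), so (5*k-2*z) is a factor with cofactor -182*p**2-168*p*z+113*p+14*z**2-69*z+52.
The cofactor groups again: -182*p**2-168*p*z+113*p+14*z**2-69*z+52 = -13*p*(14*p+14*z-13) + (z-4)*(14*p+14*z-13); both groups contain (14*p+14*z-13), giving -(13*p-z+4)*(14*p+14*z-13).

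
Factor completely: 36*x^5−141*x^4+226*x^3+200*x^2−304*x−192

Among the possible rational roots, x = 4/3 is a root, so (3*x−4) divides it; the quotient is 12*x^4−31*x^3+34*x^2+112*x+48.
Then x = −3/4 is a root, so (4*x+3) divides it; the quotient is 3*x^3−10*x^2+16*x+16.
Then x = −2/3 is a root, giving the factor (3*x+2) and quotient x^2−4*x+8.
The quadratic x^2−4*x+8 has discriminant −16 < 0 and is irreducible over ℤ.

(3*x+2)*(3*x−4)*(4*x+3)*(x^2−4*x+8)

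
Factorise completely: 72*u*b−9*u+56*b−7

(8*b−1)*(9*u+7)

Group as (72*u*b−9*u) + (56*b−7) = 9*u*(8*b−1) + 7*(8*b−1).
Both groups share the factor (8*b−1).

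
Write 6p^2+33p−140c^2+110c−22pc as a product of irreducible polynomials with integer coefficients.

(2p−14c+11)(3p+10c)

Group: 3p(2p−14c+11) + 10c(2p−14c+11); both groups contain (2p−14c+11).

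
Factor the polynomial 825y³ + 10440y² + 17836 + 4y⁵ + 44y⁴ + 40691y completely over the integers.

Among the possible rational roots, y = -13/2 is a root, giving the factor (2y + 13) and quotient 2y⁴ + 9y³ + 354y² + 2919y + 1372.
Continuing, y = -1/2 is a root, giving the factor (2y + 1) and quotient y³ + 4y² + 175y + 1372.
Next, y = -7 is a root, giving the factor (y + 7) and quotient y² - 3y + 196.
The quadratic y² - 3y + 196 has discriminant -775 < 0 and is irreducible over ℤ.

(2y + 1)(2y + 13)(y + 7)(y² - 3y + 196)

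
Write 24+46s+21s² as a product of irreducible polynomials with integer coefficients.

(3s+4)(7s+6)

Need a pair with product 21·24 = 504 and sum 46: that's 28 and 18.
Split the middle term: 21s²+28s + 18s+24 = 7s(3s+4) + 6(3s+4).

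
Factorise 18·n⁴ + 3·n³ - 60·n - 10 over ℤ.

Group as (18·n⁴ - 60·n) + (3·n³ - 10) = 6·n·(3·n³ - 10) + (3·n³ - 10).
Both groups share the factor (3·n³ - 10).

(6·n + 1)·(3·n³ - 10)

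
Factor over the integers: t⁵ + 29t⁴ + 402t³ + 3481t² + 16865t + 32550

By the rational root theorem, t = −7 is a root, giving the factor (t + 7) and quotient t⁴ + 22t³ + 248t² + 1745t + 4650.
Continuing, t = −5 is a root, so (t + 5) divides it; the quotient is t³ + 17t² + 163t + 930.
Next, t = −10 is a root, giving the factor (t + 10) and quotient t² + 7t + 93.
The quadratic t² + 7t + 93 has discriminant −323 < 0 and is irreducible over ℤ.

(t + 10)(t + 5)(t + 7)(t² + 7t + 93)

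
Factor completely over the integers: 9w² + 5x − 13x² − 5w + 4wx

Group: 9w(w − x) + (13x − 5)(w − x); both groups contain (w − x).

(9w + 13x − 5)(w − x)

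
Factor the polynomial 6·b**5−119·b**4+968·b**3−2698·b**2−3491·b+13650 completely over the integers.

Among the possible rational roots, b = 13/2 is a root, so (2·b−13) is a factor; dividing leaves 3·b**4−40·b**3+224·b**2+107·b−1050.
Next, b = 7/3 is a root, giving the factor (3·b−7) and quotient b**3−11·b**2+49·b+150.
Next, b = −2 is a root, so (b+2) is a factor; dividing leaves b**2−13·b+75.
The quadratic b**2−13·b+75 has discriminant −131 < 0 and is irreducible over ℤ.

(2·b−13)·(3·b−7)·(b+2)·(b**2−13·b+75)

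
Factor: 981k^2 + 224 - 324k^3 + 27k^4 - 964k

(3k - 1)(3k - 4)(3k - 7)(k - 8)

Among the possible rational roots, k = 4/3 is a root, giving the factor (3k - 4) and quotient 9k^3 - 96k^2 + 199k - 56.
Next, k = 7/3 is a root, so (3k - 7) is a factor; dividing leaves 3k^2 - 25k + 8.
The remaining quadratic factors as (3k - 1)(k - 8).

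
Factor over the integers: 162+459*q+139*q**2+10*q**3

Among the possible rational roots, q = -9/2 is a root, so (2*q+9) is a factor; dividing leaves 5*q**2+47*q+18.
The remaining quadratic factors as (q+9)(5*q+2).

(2*q+9)*(5*q+2)*(q+9)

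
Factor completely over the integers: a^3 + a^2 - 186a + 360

Among the possible rational roots, a = 2 is a root, giving the factor (a - 2) and quotient a^2 + 3a - 180.
The remaining quadratic factors as (a + 15)(a - 12).

(a + 15)(a - 12)(a - 2)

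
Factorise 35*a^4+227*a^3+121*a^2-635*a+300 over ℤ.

Testing divisors of the constant over divisors of the leading coefficient, a = -3 is a root, giving the factor (a+3) and quotient 35*a^3+122*a^2-245*a+100.
Next, a = 4/5 is a root, so (5*a-4) divides it; the quotient is 7*a^2+30*a-25.
The remaining quadratic factors as (7*a-5)(a+5).

(5*a-4)*(7*a-5)*(a+3)*(a+5)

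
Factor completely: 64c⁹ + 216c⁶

Factor out 8c⁶ first: what remains is 8c³ + 27.
Recognize a sum of cubes with the parts 2c and 3.

8c⁶(2c + 3)(4c² - 6c + 9)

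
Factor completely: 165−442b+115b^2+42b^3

By the rational root theorem, b = 3/7 is a root, so (7b−3) divides it; the quotient is 6b^2+19b−55.
The remaining quadratic factors as (b+5)(6b−11).

(6b−11)(7b−3)(b+5)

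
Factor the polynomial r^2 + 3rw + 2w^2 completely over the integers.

Group: r(r + 2w) + w(r + 2w); both groups contain (r + 2w).

(r + 2w)(r + w)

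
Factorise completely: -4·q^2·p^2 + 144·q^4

4·q^2·(6·q - p)·(6·q + p)

Factor out 4·q^2, leaving 36·q^2 - p^2, which is a difference of two squares.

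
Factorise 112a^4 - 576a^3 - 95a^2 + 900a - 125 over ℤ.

(4a + 5)(4a - 5)(7a - 1)(a - 5)

Among the possible rational roots, a = 5 is a root, so (a - 5) divides it; the quotient is 112a^3 - 16a^2 - 175a + 25.
Next, a = -5/4 is a root, so (4a + 5) divides it; the quotient is 28a^2 - 39a + 5.
The remaining quadratic factors as (7a - 1)(4a - 5).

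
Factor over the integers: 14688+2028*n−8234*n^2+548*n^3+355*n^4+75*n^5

Trying the rational-root candidates, n = 9/5 is a root, giving the factor (5*n−9) and quotient 15*n^4+98*n^3+286*n^2−1132*n−1632.
Next, n = 8/3 is a root, so (3*n−8) divides it; the quotient is 5*n^3+46*n^2+218*n+204.
Then n = −6/5 is a root, giving the factor (5*n+6) and quotient n^2+8*n+34.
The quadratic n^2+8*n+34 has discriminant −72 < 0 and is irreducible over ℤ.

(3*n−8)*(5*n+6)*(5*n−9)*(n^2+8*n+34)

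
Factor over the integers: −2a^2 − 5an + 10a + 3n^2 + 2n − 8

−(2a − n − 2)(a + 3n − 4)

Group: −2a(a + 3n − 4) + (n + 2)(a + 3n − 4); both groups contain (a + 3n − 4).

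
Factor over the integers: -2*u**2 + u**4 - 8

(u + 2)*(u - 2)*(u**2 + 2)

Substitute w = u**2 to get a quadratic in w, then factor.
u**2 - 4 is a difference of squares.
u**2 + 2 is irreducible over ℤ (always positive, so no real roots).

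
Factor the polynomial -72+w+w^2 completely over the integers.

(w+9)(w-8)

Two integers with product -72 and sum 1 are 9 and -8.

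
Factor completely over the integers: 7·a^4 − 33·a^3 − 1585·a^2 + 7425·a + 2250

Among the possible rational roots, a = 15 is a root, so (a − 15) divides it; the quotient is 7·a^3 + 72·a^2 − 505·a − 150.
Continuing, a = 5 is a root, so (a − 5) divides it; the quotient is 7·a^2 + 107·a + 30.
The remaining quadratic factors as (a + 15)(7·a + 2).

(7·a + 2)·(a + 15)·(a − 15)·(a − 5)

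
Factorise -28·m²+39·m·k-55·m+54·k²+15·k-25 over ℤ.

-(4·m-9·k+5)·(7·m+6·k+5)

Group: -7·m·(4·m-9·k+5) + (-6·k-5)·(4·m-9·k+5); both groups contain (4·m-9·k+5).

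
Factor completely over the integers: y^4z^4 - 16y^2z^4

y^2z^4(y + 4)(y - 4)

Pull out the common factor y^2z^4, leaving y^2 - 16.
Recognize a difference of squares with the parts y and 4.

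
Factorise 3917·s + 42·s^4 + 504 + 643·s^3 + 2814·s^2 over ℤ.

Trying the rational-root candidates, s = -7/2 is a root, so (2·s + 7) divides it; the quotient is 21·s^3 + 248·s^2 + 539·s + 72.
Next, s = -1/7 is a root, so (7·s + 1) divides it; the quotient is 3·s^2 + 35·s + 72.
The remaining quadratic factors as (3·s + 8)(s + 9).

(2·s + 7)·(3·s + 8)·(7·s + 1)·(s + 9)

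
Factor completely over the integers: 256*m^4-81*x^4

Write as (16*m^2)² − (9*x^2)², then factor 16*m^2-9*x^2 once more.

(4*m+3*x)*(4*m-3*x)*(16*m^2+9*x^2)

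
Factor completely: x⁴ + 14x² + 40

Substitute u = x² to get a quadratic in u, then factor.
x² + 4 is irreducible over ℤ (sum of squares).
x² + 10 is irreducible over ℤ (always positive, so no real roots).

(x² + 10)(x² + 4)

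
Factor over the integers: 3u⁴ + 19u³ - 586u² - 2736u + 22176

(3u - 14)(u + 11)(u + 12)(u - 12)

Trying the rational-root candidates, u = 14/3 is a root, so (3u - 14) divides it; the quotient is u³ + 11u² - 144u - 1584.
Continuing, u = 12 is a root, giving the factor (u - 12) and quotient u² + 23u + 132.
The remaining quadratic factors as (u + 11)(u + 12).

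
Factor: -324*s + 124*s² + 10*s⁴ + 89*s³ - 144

By the rational root theorem, s = 3/2 is a root, so (2*s - 3) divides it; the quotient is 5*s³ + 52*s² + 140*s + 48.
Continuing, s = -6 is a root, giving the factor (s + 6) and quotient 5*s² + 22*s + 8.
The remaining quadratic factors as (5*s + 2)(s + 4).

(2*s - 3)*(5*s + 2)*(s + 4)*(s + 6)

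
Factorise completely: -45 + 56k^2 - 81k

(7k + 3)(8k - 15)

Need a pair with product 56·(-45) = -2520 and sum -81: that's 24 and -105.
Split the middle term: 56k^2 + 24k - 105k - 45 = 8k(7k + 3) - 15(7k + 3).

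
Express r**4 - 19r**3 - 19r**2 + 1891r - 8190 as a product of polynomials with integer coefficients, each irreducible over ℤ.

Among the possible rational roots, r = -10 is a root, so (r + 10) is a factor; dividing leaves r**3 - 29r**2 + 271r - 819.
Next, r = 7 is a root, so (r - 7) divides it; the quotient is r**2 - 22r + 117.
The remaining quadratic factors as (r - 9)(r - 13).

(r + 10)(r - 13)(r - 7)(r - 9)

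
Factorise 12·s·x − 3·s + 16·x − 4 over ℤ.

(3·s + 4)·(4·x − 1)

Group as (12·s·x − 3·s) + (16·x − 4) = 3·s·(4·x − 1) + 4·(4·x − 1).
Both groups share the factor (4·x − 1).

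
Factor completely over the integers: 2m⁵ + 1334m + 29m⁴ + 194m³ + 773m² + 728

(2m + 13)(m + 1)(m + 2)(m² + 5m + 28)

By the rational root theorem, m = -2 is a root, so (m + 2) is a factor; dividing leaves 2m⁴ + 25m³ + 144m² + 485m + 364.
Next, m = -1 is a root, so (m + 1) is a factor; dividing leaves 2m³ + 23m² + 121m + 364.
Continuing, m = -13/2 is a root, giving the factor (2m + 13) and quotient m² + 5m + 28.
The quadratic m² + 5m + 28 has discriminant -87 < 0 and is irreducible over ℤ.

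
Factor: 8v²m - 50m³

2m(2v - 5m)(2v + 5m)

Factor out 2m, leaving 4v² - 25m², which is a difference of two squares.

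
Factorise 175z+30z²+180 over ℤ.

5(2z+9)(3z+4)

Pull out the common factor 5, then factor the remaining trinomial.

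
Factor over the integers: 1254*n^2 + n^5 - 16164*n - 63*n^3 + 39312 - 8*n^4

By the rational root theorem, n = -13 is a root, giving the factor (n + 13) and quotient n^4 - 21*n^3 + 210*n^2 - 1476*n + 3024.
Next, n = 12 is a root, giving the factor (n - 12) and quotient n^3 - 9*n^2 + 102*n - 252.
Continuing, n = 3 is a root, giving the factor (n - 3) and quotient n^2 - 6*n + 84.
The quadratic n^2 - 6*n + 84 has discriminant -300 < 0 and is irreducible over ℤ.

(n + 13)*(n - 12)*(n - 3)*(n^2 - 6*n + 84)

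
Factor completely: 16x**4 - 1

Write as (4x**2)² − (1)², then factor 4x**2 - 1 once more.

(2x + 1)(2x - 1)(4x**2 + 1)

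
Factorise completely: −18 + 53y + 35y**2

(5y + 9)(7y − 2)

Need a pair with product 35·(−18) = −630 and sum 53: that's −10 and 63.
Split the middle term: 35y**2 − 10y + 63y − 18 = 5y(7y − 2) + 9(7y − 2).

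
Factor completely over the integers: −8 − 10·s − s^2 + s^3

Testing divisors of the constant over divisors of the leading coefficient, s = −2 is a root, so (s + 2) is a factor; dividing leaves s^2 − 3·s − 4.
The remaining quadratic factors as (s − 4)(s + 1).

(s + 1)·(s + 2)·(s − 4)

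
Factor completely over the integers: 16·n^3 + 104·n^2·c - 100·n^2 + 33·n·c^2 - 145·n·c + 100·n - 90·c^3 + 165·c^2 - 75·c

(4·n - 3·c)·(4·n + 5·c - 5)·(n + 6·c - 5)

Group: 4·n·(4·n^2 + 21·n·c - 20·n - 18·c^2 + 15·c) + (5·c - 5)·(4·n^2 + 21·n·c - 20·n - 18·c^2 + 15·c); both groups contain (4·n^2 + 21·n·c - 20·n - 18·c^2 + 15·c), so (4·n + 5·c - 5) is a factor with cofactor 4·n^2 + 21·n·c - 20·n - 18·c^2 + 15·c.
The cofactor groups again: 4·n^2 + 21·n·c - 20·n - 18·c^2 + 15·c = n·(4·n - 3·c) + (6·c - 5)·(4·n - 3·c); both groups contain (4·n - 3·c), giving (n + 6·c - 5)·(4·n - 3·c).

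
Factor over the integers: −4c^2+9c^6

c^2(3c^2+2)(3c^2−2)

Every term has a factor of c^2; factoring it out leaves 9c^4−4.
Recognize a difference of squares with the parts 3c^2 and 2.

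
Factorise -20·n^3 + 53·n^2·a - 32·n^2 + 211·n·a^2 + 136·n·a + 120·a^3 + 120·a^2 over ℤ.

Group: 4·n·(-5·n^2 + 17·n·a - 8·n + 40·a^2 + 40·a) + 3·a·(-5·n^2 + 17·n·a - 8·n + 40·a^2 + 40·a); both groups contain (-5·n^2 + 17·n·a - 8·n + 40·a^2 + 40·a), so (4·n + 3·a) is a factor with cofactor -5·n^2 + 17·n·a - 8·n + 40·a^2 + 40·a.
The cofactor groups again: -5·n^2 + 17·n·a - 8·n + 40·a^2 + 40·a = -n·(5·n + 8·a + 8) + 5·a·(5·n + 8·a + 8); both groups contain (5·n + 8·a + 8), giving -(n - 5·a)·(5·n + 8·a + 8).

-(n - 5·a)·(4·n + 3·a)·(5·n + 8·a + 8)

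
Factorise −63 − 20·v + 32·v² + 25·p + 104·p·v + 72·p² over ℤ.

Group: 9·p·(8·p + 8·v + 9) + (4·v − 7)·(8·p + 8·v + 9); both groups contain (8·p + 8·v + 9).

(8·p + 8·v + 9)·(9·p + 4·v − 7)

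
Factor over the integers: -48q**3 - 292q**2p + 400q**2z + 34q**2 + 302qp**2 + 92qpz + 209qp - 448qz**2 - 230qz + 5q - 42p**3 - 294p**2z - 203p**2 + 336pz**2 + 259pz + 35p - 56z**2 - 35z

Group: 6q(-8q**2 - 50qp + 56qz - q + 42p**2 - 42pz - 7p + 7z) + (-p - 8z - 5)(-8q**2 - 50qp + 56qz - q + 42p**2 - 42pz - 7p + 7z); both groups contain (-8q**2 - 50qp + 56qz - q + 42p**2 - 42pz - 7p + 7z), so (6q - p - 8z - 5) is a factor with cofactor -8q**2 - 50qp + 56qz - q + 42p**2 - 42pz - 7p + 7z.
The cofactor groups again: -8q**2 - 50qp + 56qz - q + 42p**2 - 42pz - 7p + 7z = -q(8q - 6p + 1) + (-7p + 7z)(8q - 6p + 1); both groups contain (8q - 6p + 1), giving -(q + 7p - 7z)(8q - 6p + 1).

-(8q - 6p + 1)(6q - p - 8z - 5)(q + 7p - 7z)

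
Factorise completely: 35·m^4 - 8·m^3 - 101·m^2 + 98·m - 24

(5·m - 4)·(7·m - 3)·(m + 2)·(m - 1)

Among the possible rational roots, m = 3/7 is a root, giving the factor (7·m - 3) and quotient 5·m^3 + m^2 - 14·m + 8.
Continuing, m = -2 is a root, so (m + 2) divides it; the quotient is 5·m^2 - 9·m + 4.
The remaining quadratic factors as (5·m - 4)(m - 1).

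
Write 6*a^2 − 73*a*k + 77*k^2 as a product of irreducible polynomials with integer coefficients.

Group: 6*a*(a − 11*k) − 7*k*(a − 11*k); both groups contain (a − 11*k).

(6*a − 7*k)*(a − 11*k)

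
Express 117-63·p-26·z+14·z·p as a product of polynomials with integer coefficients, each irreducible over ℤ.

(2·z-9)·(7·p-13)

Group as (14·z·p-26·z) + (-63·p+117) = 2·z·(7·p-13) - 9·(7·p-13).
Both groups share the factor (7·p-13).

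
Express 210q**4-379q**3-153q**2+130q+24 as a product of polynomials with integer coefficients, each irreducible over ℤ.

By the rational root theorem, q = 4/7 is a root, giving the factor (7q-4) and quotient 30q**3-37q**2-43q-6.
Continuing, q = 2 is a root, so (q-2) is a factor; dividing leaves 30q**2+23q+3.
The remaining quadratic factors as (6q+1)(5q+3).

(5q+3)(6q+1)(7q-4)(q-2)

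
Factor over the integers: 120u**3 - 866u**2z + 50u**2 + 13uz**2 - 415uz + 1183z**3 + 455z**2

Group: u(120u**2 - 26uz + 50u - 169z**2 - 65z) - 7z(120u**2 - 26uz + 50u - 169z**2 - 65z); both groups contain (120u**2 - 26uz + 50u - 169z**2 - 65z), so (u - 7z) is a factor with cofactor 120u**2 - 26uz + 50u - 169z**2 - 65z.
The cofactor groups again: 120u**2 - 26uz + 50u - 169z**2 - 65z = 10u(12u + 13z + 5) - 13z(12u + 13z + 5); both groups contain (12u + 13z + 5), giving (10u - 13z)(12u + 13z + 5).

(10u - 13z)(12u + 13z + 5)(u - 7z)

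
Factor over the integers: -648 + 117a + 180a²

9(4a + 9)(5a - 8)

Pull out the common factor 9, then factor the remaining trinomial.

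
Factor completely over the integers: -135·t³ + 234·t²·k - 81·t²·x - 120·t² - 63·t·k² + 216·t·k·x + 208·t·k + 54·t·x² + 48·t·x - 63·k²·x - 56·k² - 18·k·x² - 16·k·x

-(5·t - 7·k - 2·x)·(3·t - k)·(9·t + 9·x + 8)

Group: 3·t·(-45·t² + 63·t·k - 27·t·x - 40·t + 63·k·x + 56·k + 18·x² + 16·x) - k·(-45·t² + 63·t·k - 27·t·x - 40·t + 63·k·x + 56·k + 18·x² + 16·x); both groups contain (-45·t² + 63·t·k - 27·t·x - 40·t + 63·k·x + 56·k + 18·x² + 16·x), so (3·t - k) is a factor with cofactor -45·t² + 63·t·k - 27·t·x - 40·t + 63·k·x + 56·k + 18·x² + 16·x.
The cofactor groups again: -45·t² + 63·t·k - 27·t·x - 40·t + 63·k·x + 56·k + 18·x² + 16·x = -9·t·(5·t - 7·k - 2·x) + (-9·x - 8)·(5·t - 7·k - 2·x); both groups contain (5·t - 7·k - 2·x), giving -(9·t + 9·x + 8)·(5·t - 7·k - 2·x).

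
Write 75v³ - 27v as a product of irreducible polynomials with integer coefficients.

Every term has a factor of 3v. Then 25v² - 9 = (5v)² − (3)².

3v(5v + 3)(5v - 3)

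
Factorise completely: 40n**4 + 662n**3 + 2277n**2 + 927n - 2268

By the rational root theorem, n = -12 is a root, so (n + 12) divides it; the quotient is 40n**3 + 182n**2 + 93n - 189.
Continuing, n = -7/2 is a root, so (2n + 7) divides it; the quotient is 20n**2 + 21n - 27.
The remaining quadratic factors as (4n - 3)(5n + 9).

(2n + 7)(4n - 3)(5n + 9)(n + 12)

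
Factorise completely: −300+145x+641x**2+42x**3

(6x+5)(7x−4)(x+15)

Testing divisors of the constant over divisors of the leading coefficient, x = −5/6 is a root, so (6x+5) is a factor; dividing leaves 7x**2+101x−60.
The remaining quadratic factors as (x+15)(7x−4).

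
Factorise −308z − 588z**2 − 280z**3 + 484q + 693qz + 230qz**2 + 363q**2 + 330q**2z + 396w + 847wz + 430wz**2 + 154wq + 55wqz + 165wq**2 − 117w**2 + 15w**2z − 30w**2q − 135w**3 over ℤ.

−(3w − 3q − 4z − 4)(9w + 11q − 7z)(5w + 10z + 11)

Group: 9w(−15w**2 + 15wq − 10wz − 13w + 30qz + 33q + 40z**2 + 84z + 44) + (11q − 7z)(−15w**2 + 15wq − 10wz − 13w + 30qz + 33q + 40z**2 + 84z + 44); both groups contain (−15w**2 + 15wq − 10wz − 13w + 30qz + 33q + 40z**2 + 84z + 44), so (9w + 11q − 7z) is a factor with cofactor −15w**2 + 15wq − 10wz − 13w + 30qz + 33q + 40z**2 + 84z + 44.
The cofactor groups again: −15w**2 + 15wq − 10wz − 13w + 30qz + 33q + 40z**2 + 84z + 44 = −3w(5w + 10z + 11) + (3q + 4z + 4)(5w + 10z + 11); both groups contain (5w + 10z + 11), giving −(3w − 3q − 4z − 4)(5w + 10z + 11).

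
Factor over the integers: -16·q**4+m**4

Difference of squares twice: with A = m and B = 2·q, A⁴ − B⁴ = (A² − B²)(A² + B²), and A² − B² factors again.

(m+2·q)·(m-2·q)·(m**2+4·q**2)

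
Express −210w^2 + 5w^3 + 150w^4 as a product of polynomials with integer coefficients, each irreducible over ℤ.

5w^2(5w + 6)(6w − 7)

Pull out the common factor 5w^2, then factor the remaining trinomial.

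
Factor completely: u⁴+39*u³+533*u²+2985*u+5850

(u+13)*(u+15)*(u+5)*(u+6)

Testing divisors of the constant over divisors of the leading coefficient, u = -13 is a root, giving the factor (u+13) and quotient u³+26*u²+195*u+450.
Then u = -5 is a root, so (u+5) divides it; the quotient is u²+21*u+90.
The remaining quadratic factors as (u+6)(u+15).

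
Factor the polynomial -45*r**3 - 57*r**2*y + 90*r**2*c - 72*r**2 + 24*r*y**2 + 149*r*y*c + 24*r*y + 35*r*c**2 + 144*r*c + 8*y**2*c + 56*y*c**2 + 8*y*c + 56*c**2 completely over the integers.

Group: 3*r*(-15*r**2 - 19*r*y + 35*r*c - 24*r + 8*y**2 + 56*y*c + 8*y + 56*c) + c*(-15*r**2 - 19*r*y + 35*r*c - 24*r + 8*y**2 + 56*y*c + 8*y + 56*c); both groups contain (-15*r**2 - 19*r*y + 35*r*c - 24*r + 8*y**2 + 56*y*c + 8*y + 56*c), so (3*r + c) is a factor with cofactor -15*r**2 - 19*r*y + 35*r*c - 24*r + 8*y**2 + 56*y*c + 8*y + 56*c.
The cofactor groups again: -15*r**2 - 19*r*y + 35*r*c - 24*r + 8*y**2 + 56*y*c + 8*y + 56*c = -5*r*(3*r - y - 7*c) + (-8*y - 8)*(3*r - y - 7*c); both groups contain (3*r - y - 7*c), giving -(5*r + 8*y + 8)*(3*r - y - 7*c).

-(3*r - y - 7*c)*(5*r + 8*y + 8)*(3*r + c)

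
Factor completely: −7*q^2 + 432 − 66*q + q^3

(q + 8)*(q − 6)*(q − 9)

By the rational root theorem, q = −8 is a root, so (q + 8) is a factor; dividing leaves q^2 − 15*q + 54.
The remaining quadratic factors as (q − 9)(q − 6).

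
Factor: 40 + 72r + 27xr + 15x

Group as (27xr + 15x) + (72r + 40) = 3x(9r + 5) + 8(9r + 5).
Both groups share the factor (9r + 5).

(3x + 8)(9r + 5)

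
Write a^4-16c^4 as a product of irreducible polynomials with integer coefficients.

(a+2c)(a-2c)(a^2+4c^2)

Difference of squares twice: with A = a and B = 2c, A⁴ − B⁴ = (A² − B²)(A² + B²), and A² − B² factors again.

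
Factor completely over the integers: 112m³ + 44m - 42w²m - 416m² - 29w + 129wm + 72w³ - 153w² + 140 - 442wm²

(8w - 2m + 7)(3w - 8m - 4)(3w + 7m - 5)

Group: 3w(24w² - 70wm - 11w + 16m² - 48m - 28) + (7m - 5)(24w² - 70wm - 11w + 16m² - 48m - 28); both groups contain (24w² - 70wm - 11w + 16m² - 48m - 28), so (3w + 7m - 5) is a factor with cofactor 24w² - 70wm - 11w + 16m² - 48m - 28.
The cofactor groups again: 24w² - 70wm - 11w + 16m² - 48m - 28 = 8w(3w - 8m - 4) + (-2m + 7)(3w - 8m - 4); both groups contain (3w - 8m - 4), giving (8w - 2m + 7)(3w - 8m - 4).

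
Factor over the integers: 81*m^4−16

(3*m+2)*(3*m−2)*(9*m^2+4)

Write as (9*m^2)² − (4)², then factor 9*m^2−4 once more.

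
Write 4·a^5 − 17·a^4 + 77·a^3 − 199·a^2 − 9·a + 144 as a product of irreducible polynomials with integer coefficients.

Among the possible rational roots, a = 3 is a root, so (a − 3) is a factor; dividing leaves 4·a^4 − 5·a^3 + 62·a^2 − 13·a − 48.
Next, a = −3/4 is a root, so (4·a + 3) divides it; the quotient is a^3 − 2·a^2 + 17·a − 16.
Next, a = 1 is a root, so (a − 1) divides it; the quotient is a^2 − a + 16.
The quadratic a^2 − a + 16 has discriminant −63 < 0 and is irreducible over ℤ.

(4·a + 3)·(a − 1)·(a − 3)·(a^2 − a + 16)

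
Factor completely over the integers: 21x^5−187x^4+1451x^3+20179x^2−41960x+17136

Trying the rational-root candidates, x = 4/3 is a root, so (3x−4) divides it; the quotient is 7x^4−53x^3+413x^2+7277x−4284.
Next, x = 4/7 is a root, so (7x−4) divides it; the quotient is x^3−7x^2+55x+1071.
Continuing, x = −7 is a root, so (x+7) divides it; the quotient is x^2−14x+153.
The quadratic x^2−14x+153 has discriminant −416 < 0 and is irreducible over ℤ.

(3x−4)(7x−4)(x+7)(x^2−14x+153)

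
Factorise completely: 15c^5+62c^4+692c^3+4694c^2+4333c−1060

Among the possible rational roots, c = −4/3 is a root, giving the factor (3c+4) and quotient 5c^4+14c^3+212c^2+1282c−265.
Next, c = 1/5 is a root, giving the factor (5c−1) and quotient c^3+3c^2+43c+265.
Next, c = −5 is a root, so (c+5) divides it; the quotient is c^2−2c+53.
The quadratic c^2−2c+53 has discriminant −208 < 0 and is irreducible over ℤ.

(3c+4)(5c−1)(c+5)(c^2−2c+53)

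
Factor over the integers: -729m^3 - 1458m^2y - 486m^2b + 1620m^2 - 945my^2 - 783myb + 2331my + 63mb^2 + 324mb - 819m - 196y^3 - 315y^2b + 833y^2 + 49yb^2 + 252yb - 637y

-(9m + 7y - b - 7)(9m + 4y + 7b - 13)(9m + 7y)

Group: 9m(-81m^2 - 99my - 54mb + 180m - 28y^2 - 45yb + 119y + 7b^2 + 36b - 91) + 7y(-81m^2 - 99my - 54mb + 180m - 28y^2 - 45yb + 119y + 7b^2 + 36b - 91); both groups contain (-81m^2 - 99my - 54mb + 180m - 28y^2 - 45yb + 119y + 7b^2 + 36b - 91), so (9m + 7y) is a factor with cofactor -81m^2 - 99my - 54mb + 180m - 28y^2 - 45yb + 119y + 7b^2 + 36b - 91.
The cofactor groups again: -81m^2 - 99my - 54mb + 180m - 28y^2 - 45yb + 119y + 7b^2 + 36b - 91 = -9m(9m + 7y - b - 7) + (-4y - 7b + 13)(9m + 7y - b - 7); both groups contain (9m + 7y - b - 7), giving -(9m + 4y + 7b - 13)(9m + 7y - b - 7).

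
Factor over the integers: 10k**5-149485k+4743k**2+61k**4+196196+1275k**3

Testing divisors of the constant over divisors of the leading coefficient, k = 7/5 is a root, so (5k-7) divides it; the quotient is 2k**4+15k**3+276k**2+1335k-28028.
Continuing, k = -11 is a root, so (k+11) is a factor; dividing leaves 2k**3-7k**2+353k-2548.
Continuing, k = 13/2 is a root, giving the factor (2k-13) and quotient k**2+3k+196.
The quadratic k**2+3k+196 has discriminant -775 < 0 and is irreducible over ℤ.

(2k-13)(5k-7)(k+11)(k**2+3k+196)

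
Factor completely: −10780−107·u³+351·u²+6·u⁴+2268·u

(2·u−11)·(3·u+14)·(u−10)·(u−7)

Among the possible rational roots, u = 10 is a root, giving the factor (u−10) and quotient 6·u³−47·u²−119·u+1078.
Then u = 11/2 is a root, so (2·u−11) divides it; the quotient is 3·u²−7·u−98.
The remaining quadratic factors as (u−7)(3·u+14).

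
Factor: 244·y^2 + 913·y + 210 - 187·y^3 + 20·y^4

(4·y + 1)·(5·y + 7)·(y - 5)·(y - 6)

Testing divisors of the constant over divisors of the leading coefficient, y = -7/5 is a root, giving the factor (5·y + 7) and quotient 4·y^3 - 43·y^2 + 109·y + 30.
Then y = -1/4 is a root, giving the factor (4·y + 1) and quotient y^2 - 11·y + 30.
The remaining quadratic factors as (y - 5)(y - 6).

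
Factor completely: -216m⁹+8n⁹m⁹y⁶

Every term has a factor of 8m⁹; factoring it out leaves n⁹y⁶-27.
Recognize a difference of cubes with the parts n³y² and 3.

8m⁹(n³y²-3)(n⁶y⁴+3n³y²+9)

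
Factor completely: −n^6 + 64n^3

Factor out n^3 first: what remains is −n^3 + 64.
Recognize a difference of cubes with the parts 4 and n.

−n^3(n − 4)(n^2 + 4n + 16)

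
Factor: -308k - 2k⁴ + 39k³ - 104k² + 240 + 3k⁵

(3k - 2)(k + 2)(k - 3)(k² + k + 20)

By the rational root theorem, k = 2/3 is a root, giving the factor (3k - 2) and quotient k⁴ + 13k² - 26k - 120.
Continuing, k = 3 is a root, so (k - 3) is a factor; dividing leaves k³ + 3k² + 22k + 40.
Next, k = -2 is a root, so (k + 2) divides it; the quotient is k² + k + 20.
The quadratic k² + k + 20 has discriminant -79 < 0 and is irreducible over ℤ.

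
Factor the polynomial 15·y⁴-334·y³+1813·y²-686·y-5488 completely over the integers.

Trying the rational-root candidates, y = 8/3 is a root, giving the factor (3·y-8) and quotient 5·y³-98·y²+343·y+686.
Then y = -7/5 is a root, so (5·y+7) is a factor; dividing leaves y²-21·y+98.
The remaining quadratic factors as (y-7)(y-14).

(3·y-8)·(5·y+7)·(y-14)·(y-7)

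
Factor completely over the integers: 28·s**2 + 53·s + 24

Need a pair with product 28·24 = 672 and sum 53: that's 32 and 21.
Split the middle term: 28·s**2 + 32·s + 21·s + 24 = 4·s·(7·s + 8) + 3·(7·s + 8).

(4·s + 3)·(7·s + 8)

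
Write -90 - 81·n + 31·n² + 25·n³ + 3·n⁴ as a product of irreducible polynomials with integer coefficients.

(3·n - 5)·(n + 1)·(n + 3)·(n + 6)

By the rational root theorem, n = 5/3 is a root, giving the factor (3·n - 5) and quotient n³ + 10·n² + 27·n + 18.
Then n = -6 is a root, so (n + 6) is a factor; dividing leaves n² + 4·n + 3.
The remaining quadratic factors as (n + 3)(n + 1).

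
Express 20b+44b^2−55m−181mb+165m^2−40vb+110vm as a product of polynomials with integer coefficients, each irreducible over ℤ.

Group: 11m(10v+15m−11b−5) − 4b(10v+15m−11b−5); both groups contain (10v+15m−11b−5).

(10v+15m−11b−5)(11m−4b)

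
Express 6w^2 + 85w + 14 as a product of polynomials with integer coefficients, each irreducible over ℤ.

(6w + 1)(w + 14)

Need a pair with product 6·14 = 84 and sum 85: that's 1 and 84.
Split the middle term: 6w^2 + w + 84w + 14 = w(6w + 1) + 14(6w + 1).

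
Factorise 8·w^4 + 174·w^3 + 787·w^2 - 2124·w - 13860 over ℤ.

(2·w + 11)·(4·w - 15)·(w + 14)·(w + 6)

Trying the rational-root candidates, w = 15/4 is a root, so (4·w - 15) divides it; the quotient is 2·w^3 + 51·w^2 + 388·w + 924.
Next, w = -6 is a root, so (w + 6) divides it; the quotient is 2·w^2 + 39·w + 154.
The remaining quadratic factors as (w + 14)(2·w + 11).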